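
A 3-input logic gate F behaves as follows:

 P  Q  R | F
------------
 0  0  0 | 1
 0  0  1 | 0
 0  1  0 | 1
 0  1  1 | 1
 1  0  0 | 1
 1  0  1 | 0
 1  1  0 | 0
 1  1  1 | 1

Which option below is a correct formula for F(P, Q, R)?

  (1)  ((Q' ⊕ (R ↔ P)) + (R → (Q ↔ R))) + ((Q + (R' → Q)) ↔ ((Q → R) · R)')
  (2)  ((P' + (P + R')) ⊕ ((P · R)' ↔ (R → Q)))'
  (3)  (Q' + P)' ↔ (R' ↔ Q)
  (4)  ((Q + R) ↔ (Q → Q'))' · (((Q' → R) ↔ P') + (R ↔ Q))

4

(1) disagrees with F on (0,0,1) (formula → 1, table → 0); rule it out.
(2) disagrees with F on (1,0,1) (formula → 1, table → 0); rule it out.
(3) disagrees with F on (0,1,1) (formula → 0, table → 1); rule it out.
(4) is the remaining candidate, and it agrees with F on all 8 inputs.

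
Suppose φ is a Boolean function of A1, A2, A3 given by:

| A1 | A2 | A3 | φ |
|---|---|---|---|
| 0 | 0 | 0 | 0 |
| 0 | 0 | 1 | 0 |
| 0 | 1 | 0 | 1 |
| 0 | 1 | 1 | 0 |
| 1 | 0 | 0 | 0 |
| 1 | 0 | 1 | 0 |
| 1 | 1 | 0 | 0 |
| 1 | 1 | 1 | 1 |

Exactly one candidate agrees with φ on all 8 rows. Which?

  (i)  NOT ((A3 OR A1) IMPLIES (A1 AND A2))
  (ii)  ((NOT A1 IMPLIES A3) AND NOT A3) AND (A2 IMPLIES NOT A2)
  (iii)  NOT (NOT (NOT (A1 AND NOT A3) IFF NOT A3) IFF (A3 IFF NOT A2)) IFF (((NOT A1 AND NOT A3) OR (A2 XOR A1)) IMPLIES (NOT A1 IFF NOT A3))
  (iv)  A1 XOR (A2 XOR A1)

(i): at (0,0,1) it gives 1, but φ = 0 — eliminated.
(ii): at (0,1,0) it gives 0, but φ = 1 — eliminated.
(iv): at (0,1,1) it gives 1, but φ = 0 — eliminated.
(iii) is the remaining candidate, and it agrees with φ on all 8 inputs.

iii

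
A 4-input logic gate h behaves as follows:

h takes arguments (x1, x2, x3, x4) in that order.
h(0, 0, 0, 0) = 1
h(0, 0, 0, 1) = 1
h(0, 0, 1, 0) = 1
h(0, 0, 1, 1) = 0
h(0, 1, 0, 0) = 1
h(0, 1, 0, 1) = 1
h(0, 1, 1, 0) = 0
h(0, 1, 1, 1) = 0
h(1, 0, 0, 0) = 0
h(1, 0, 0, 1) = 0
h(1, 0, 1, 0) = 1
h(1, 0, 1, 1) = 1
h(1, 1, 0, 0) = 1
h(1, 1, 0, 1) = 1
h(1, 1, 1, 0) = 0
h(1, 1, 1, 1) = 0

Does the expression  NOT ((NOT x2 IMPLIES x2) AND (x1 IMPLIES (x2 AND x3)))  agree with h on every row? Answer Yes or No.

No

Check the formula against h row by row:
  x1=0, x2=0, x3=0, x4=0: formula gives 1, h = 1 ✓
  x1=0, x2=0, x3=0, x4=1: formula gives 1, h = 1 ✓
  x1=0, x2=0, x3=1, x4=0: formula gives 1, h = 1 ✓
  x1=0, x2=0, x3=1, x4=1: formula gives 1, but h = 0 ✗
Row (0,0,1,1) is a counterexample, so the formula is not equivalent to h.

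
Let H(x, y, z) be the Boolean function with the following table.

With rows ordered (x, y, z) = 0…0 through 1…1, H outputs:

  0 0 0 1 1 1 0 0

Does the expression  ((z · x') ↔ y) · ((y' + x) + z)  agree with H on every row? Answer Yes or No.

No

Test each input against both H and the formula:
  x=0, y=0, z=0: formula gives 1, but H = 0 ✗
A single disagreement suffices: at (0,0,0) they differ, so the formula does not compute H.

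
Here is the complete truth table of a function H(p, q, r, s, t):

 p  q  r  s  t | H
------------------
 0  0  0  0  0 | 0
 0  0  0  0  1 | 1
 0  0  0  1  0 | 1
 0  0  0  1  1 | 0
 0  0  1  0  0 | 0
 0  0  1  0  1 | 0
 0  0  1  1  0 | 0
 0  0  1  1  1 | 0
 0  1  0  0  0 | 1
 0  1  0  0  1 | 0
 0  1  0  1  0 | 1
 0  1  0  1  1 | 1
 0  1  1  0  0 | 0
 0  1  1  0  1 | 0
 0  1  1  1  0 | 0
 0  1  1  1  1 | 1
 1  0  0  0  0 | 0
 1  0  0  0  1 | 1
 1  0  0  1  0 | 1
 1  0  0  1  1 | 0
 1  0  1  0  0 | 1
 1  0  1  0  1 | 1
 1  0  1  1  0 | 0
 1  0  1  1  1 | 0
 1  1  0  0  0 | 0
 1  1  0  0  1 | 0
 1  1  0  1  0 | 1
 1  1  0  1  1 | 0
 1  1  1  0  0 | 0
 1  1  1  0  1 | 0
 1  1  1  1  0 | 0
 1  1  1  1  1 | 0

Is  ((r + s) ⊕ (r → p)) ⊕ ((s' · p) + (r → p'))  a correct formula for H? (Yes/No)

Test each input against both H and the formula:
  p=0, q=0, r=0, s=0, t=0: formula gives 0, H = 0 ✓
  p=0, q=0, r=0, s=0, t=1: formula gives 0, but H = 1 ✗
Row (0,0,0,0,1) is a counterexample, so the formula is not equivalent to H.

No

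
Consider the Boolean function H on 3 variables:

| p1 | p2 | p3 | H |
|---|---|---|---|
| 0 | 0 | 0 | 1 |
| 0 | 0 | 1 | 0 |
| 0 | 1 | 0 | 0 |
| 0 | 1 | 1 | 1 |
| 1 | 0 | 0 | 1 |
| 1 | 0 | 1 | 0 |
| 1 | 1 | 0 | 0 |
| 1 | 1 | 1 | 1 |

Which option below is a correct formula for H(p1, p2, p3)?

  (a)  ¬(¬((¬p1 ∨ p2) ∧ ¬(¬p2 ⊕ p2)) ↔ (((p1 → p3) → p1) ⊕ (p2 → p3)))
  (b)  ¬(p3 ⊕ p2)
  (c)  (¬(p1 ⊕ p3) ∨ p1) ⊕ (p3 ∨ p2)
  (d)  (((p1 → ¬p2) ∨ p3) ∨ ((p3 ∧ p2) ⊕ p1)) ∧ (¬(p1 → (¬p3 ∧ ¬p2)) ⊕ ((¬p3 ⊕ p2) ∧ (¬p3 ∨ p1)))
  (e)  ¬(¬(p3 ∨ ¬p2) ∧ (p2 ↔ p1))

(a): at (0,0,0) it gives 0, but H = 1 — eliminated.
(c): at (0,0,1) it gives 1, but H = 0 — eliminated.
(d): at (0,1,1) it gives 0, but H = 1 — eliminated.
(e): at (0,0,1) it gives 1, but H = 0 — eliminated.
That leaves (b). Evaluating it on every row reproduces the table of H exactly.

b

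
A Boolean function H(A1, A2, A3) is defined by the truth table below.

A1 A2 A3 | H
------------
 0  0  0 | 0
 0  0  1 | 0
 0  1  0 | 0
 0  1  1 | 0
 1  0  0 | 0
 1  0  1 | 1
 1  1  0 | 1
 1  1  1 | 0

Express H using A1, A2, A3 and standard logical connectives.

The 1-rows are (1,0,1), (1,1,0). Each contributes one minterm — A1·¬A2·A3; A1·A2·¬A3 — and their disjunction is a sum-of-products form of H.

H(A1, A2, A3) = ((A1 ∧ ¬A2) ∧ A3) ∨ ((A1 ∧ A2) ∧ ¬A3)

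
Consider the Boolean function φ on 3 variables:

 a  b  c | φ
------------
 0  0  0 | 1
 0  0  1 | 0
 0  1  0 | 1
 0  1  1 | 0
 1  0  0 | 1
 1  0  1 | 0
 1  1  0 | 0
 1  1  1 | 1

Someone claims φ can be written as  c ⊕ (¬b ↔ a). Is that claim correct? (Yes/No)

No

Check the formula against φ row by row:
  a=0, b=0, c=0: formula gives 0, but φ = 1 ✗
A single disagreement suffices: at (0,0,0) they differ, so the formula does not compute φ.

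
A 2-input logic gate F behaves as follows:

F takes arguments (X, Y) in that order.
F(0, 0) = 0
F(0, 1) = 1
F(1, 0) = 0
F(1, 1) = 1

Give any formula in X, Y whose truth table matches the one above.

The 1-rows are (0,1), (1,1). Each contributes one minterm — ¬X·Y; X·Y — and their disjunction is a sum-of-products form of F.

F(X, Y) = (¬X ∧ Y) ∨ (X ∧ Y)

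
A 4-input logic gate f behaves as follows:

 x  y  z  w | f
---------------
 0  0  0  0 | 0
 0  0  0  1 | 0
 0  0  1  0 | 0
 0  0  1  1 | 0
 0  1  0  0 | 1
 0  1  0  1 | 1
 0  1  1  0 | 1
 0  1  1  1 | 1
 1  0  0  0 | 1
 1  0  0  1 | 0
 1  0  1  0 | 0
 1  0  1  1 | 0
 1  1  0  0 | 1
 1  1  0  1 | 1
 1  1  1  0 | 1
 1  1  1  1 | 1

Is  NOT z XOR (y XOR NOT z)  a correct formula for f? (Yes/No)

No

Evaluate NOT z XOR (y XOR NOT z) on each row and compare to f:
  x=0, y=0, z=0, w=0: formula gives 0, f = 0 ✓
  x=0, y=0, z=0, w=1: formula gives 0, f = 0 ✓
  x=0, y=0, z=1, w=0: formula gives 0, f = 0 ✓
  x=0, y=0, z=1, w=1: formula gives 0, f = 0 ✓
  …
  x=1, y=0, z=0, w=0: formula gives 0, but f = 1 ✗
Row (1,0,0,0) is a counterexample, so the formula is not equivalent to f.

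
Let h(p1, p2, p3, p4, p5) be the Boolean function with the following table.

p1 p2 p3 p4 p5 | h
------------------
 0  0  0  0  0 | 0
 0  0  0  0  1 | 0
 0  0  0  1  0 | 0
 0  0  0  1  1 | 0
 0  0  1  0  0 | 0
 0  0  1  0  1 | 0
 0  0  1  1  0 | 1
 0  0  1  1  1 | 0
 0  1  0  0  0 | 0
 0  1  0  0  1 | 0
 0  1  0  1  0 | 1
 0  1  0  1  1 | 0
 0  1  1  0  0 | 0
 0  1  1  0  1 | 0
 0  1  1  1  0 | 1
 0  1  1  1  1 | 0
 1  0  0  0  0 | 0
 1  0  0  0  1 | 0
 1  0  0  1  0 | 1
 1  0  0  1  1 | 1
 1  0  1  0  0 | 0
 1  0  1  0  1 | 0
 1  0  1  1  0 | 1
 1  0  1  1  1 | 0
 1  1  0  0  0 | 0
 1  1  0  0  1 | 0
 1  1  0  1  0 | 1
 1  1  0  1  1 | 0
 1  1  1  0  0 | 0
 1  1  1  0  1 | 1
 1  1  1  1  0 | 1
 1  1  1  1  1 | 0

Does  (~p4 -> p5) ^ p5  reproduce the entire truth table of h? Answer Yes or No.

No

Check the formula against h row by row:
  p1=0, p2=0, p3=0, p4=0, p5=0: formula gives 0, h = 0 ✓
  p1=0, p2=0, p3=0, p4=0, p5=1: formula gives 0, h = 0 ✓
  p1=0, p2=0, p3=0, p4=1, p5=0: formula gives 1, but h = 0 ✗
Since they disagree at (0,0,0,1,0), the expression is not a correct formula for h.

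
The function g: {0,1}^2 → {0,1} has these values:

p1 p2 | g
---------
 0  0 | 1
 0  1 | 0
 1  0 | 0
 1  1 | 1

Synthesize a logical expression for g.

The output is 1 exactly when an even number of inputs are 1 — the complement of 2-way XOR.

g(p1, p2) = (p1 ⊕ p2)'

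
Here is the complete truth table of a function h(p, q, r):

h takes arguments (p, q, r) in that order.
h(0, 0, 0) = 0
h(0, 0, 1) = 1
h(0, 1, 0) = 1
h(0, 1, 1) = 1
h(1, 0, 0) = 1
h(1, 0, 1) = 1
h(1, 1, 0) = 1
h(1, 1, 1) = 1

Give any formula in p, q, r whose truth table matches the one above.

h(p, q, r) = (p OR q) OR r

The output is 1 whenever at least one input is 1 — the OR of all inputs.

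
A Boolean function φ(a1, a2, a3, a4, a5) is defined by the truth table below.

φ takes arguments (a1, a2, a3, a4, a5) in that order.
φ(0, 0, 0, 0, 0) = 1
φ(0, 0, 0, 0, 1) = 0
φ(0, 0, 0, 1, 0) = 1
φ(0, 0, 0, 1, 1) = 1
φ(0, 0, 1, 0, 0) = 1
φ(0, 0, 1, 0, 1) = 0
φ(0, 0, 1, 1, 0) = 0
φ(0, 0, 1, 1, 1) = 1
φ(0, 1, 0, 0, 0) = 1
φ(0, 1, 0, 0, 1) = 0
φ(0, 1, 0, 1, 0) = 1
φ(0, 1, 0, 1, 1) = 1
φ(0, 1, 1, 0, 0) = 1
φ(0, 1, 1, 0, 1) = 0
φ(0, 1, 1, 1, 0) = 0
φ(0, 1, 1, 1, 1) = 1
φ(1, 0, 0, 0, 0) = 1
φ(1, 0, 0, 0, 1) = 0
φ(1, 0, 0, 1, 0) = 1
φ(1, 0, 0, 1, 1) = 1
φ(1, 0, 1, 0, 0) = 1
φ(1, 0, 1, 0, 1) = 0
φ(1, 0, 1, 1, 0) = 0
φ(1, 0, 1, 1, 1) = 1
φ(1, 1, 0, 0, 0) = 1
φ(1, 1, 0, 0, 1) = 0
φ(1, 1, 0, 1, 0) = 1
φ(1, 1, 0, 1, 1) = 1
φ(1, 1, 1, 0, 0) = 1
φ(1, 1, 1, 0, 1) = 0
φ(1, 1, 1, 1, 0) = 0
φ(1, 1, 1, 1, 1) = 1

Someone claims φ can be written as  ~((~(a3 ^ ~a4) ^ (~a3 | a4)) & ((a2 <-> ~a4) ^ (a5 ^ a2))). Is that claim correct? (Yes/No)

Yes

Check the formula against φ row by row:
  a1=0, a2=0, a3=0, a4=0, a5=0: formula gives 1, φ = 1 ✓
  a1=0, a2=0, a3=0, a4=0, a5=1: formula gives 0, φ = 0 ✓
  a1=0, a2=0, a3=0, a4=1, a5=0: formula gives 1, φ = 1 ✓
  a1=0, a2=0, a3=0, a4=1, a5=1: formula gives 1, φ = 1 ✓
  …and likewise for the remaining 28 rows.
No disagreement on any input; they are logically equivalent.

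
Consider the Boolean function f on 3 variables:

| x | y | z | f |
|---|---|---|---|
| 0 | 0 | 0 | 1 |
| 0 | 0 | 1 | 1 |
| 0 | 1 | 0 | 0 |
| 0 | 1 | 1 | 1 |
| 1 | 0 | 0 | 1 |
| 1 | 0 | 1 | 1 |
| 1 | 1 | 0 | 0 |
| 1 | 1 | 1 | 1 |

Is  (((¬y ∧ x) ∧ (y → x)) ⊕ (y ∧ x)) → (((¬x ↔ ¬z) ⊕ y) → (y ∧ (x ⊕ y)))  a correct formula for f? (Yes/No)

No

Test each input against both f and the formula:
  x=0, y=0, z=0: formula gives 1, f = 1 ✓
  x=0, y=0, z=1: formula gives 1, f = 1 ✓
  x=0, y=1, z=0: formula gives 1, but f = 0 ✗
Since they disagree at (0,1,0), the expression is not a correct formula for f.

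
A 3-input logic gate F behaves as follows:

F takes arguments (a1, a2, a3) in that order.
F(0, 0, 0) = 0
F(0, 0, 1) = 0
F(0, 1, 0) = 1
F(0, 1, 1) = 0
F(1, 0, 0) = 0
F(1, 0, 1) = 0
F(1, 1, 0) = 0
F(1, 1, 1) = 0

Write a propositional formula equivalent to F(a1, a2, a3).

Only row (0,1,0) gives 1. That row's minterm ¬a1·a2·¬a3 is F directly.

F(a1, a2, a3) = (¬a1 ∧ a2) ∧ ¬a3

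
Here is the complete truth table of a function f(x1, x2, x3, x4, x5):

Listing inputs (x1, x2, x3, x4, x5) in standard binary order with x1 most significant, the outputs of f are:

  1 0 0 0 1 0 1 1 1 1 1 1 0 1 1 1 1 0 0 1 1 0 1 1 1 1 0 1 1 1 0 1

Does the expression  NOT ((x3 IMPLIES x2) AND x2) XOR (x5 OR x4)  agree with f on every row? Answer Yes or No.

No

Evaluate NOT ((x3 IMPLIES x2) AND x2) XOR (x5 OR x4) on each row and compare to f:
  x1=0, x2=0, x3=0, x4=0, x5=0: formula gives 1, f = 1 ✓
  x1=0, x2=0, x3=0, x4=0, x5=1: formula gives 0, f = 0 ✓
  x1=0, x2=0, x3=0, x4=1, x5=0: formula gives 0, f = 0 ✓
  x1=0, x2=0, x3=0, x4=1, x5=1: formula gives 0, f = 0 ✓
  …
  x1=0, x2=0, x3=1, x4=1, x5=0: formula gives 0, but f = 1 ✗
Since they disagree at (0,0,1,1,0), the expression is not a correct formula for f.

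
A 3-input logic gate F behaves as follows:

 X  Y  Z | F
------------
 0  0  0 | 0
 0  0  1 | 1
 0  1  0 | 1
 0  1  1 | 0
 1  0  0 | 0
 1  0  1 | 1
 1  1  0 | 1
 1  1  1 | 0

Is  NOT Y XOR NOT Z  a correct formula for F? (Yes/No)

Yes

Evaluate NOT Y XOR NOT Z on each row and compare to F:
  X=0, Y=0, Z=0: formula gives 0, F = 0 ✓
  X=0, Y=0, Z=1: formula gives 1, F = 1 ✓
  X=0, Y=1, Z=0: formula gives 1, F = 1 ✓
  X=0, Y=1, Z=1: formula gives 0, F = 0 ✓
  X=1, Y=0, Z=0: formula gives 0, F = 0 ✓
  … (the remaining 3 rows also agree.)
All 8 rows match — the expression computes F exactly.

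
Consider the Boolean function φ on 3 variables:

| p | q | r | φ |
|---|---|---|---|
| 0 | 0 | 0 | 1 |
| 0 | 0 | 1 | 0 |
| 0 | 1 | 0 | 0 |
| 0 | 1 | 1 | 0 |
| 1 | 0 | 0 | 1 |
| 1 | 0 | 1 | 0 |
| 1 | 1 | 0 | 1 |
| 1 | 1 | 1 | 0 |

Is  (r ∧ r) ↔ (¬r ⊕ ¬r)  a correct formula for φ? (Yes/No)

Test each input against both φ and the formula:
  p=0, q=0, r=0: formula gives 1, φ = 1 ✓
  p=0, q=0, r=1: formula gives 0, φ = 0 ✓
  p=0, q=1, r=0: formula gives 1, but φ = 0 ✗
Since they disagree at (0,1,0), the expression is not a correct formula for φ.

No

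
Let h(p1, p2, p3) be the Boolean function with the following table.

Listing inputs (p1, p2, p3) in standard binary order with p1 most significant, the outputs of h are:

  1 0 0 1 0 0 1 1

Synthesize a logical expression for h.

h=1 on 4 inputs: (0,0,0), (0,1,1), (1,1,0), (1,1,1). Reading each as a conjunction of literals (¬p1·¬p2·¬p3, ¬p1·p2·p3, p1·p2·¬p3, p1·p2·p3) and taking the OR gives the canonical DNF.

h(p1, p2, p3) = ((((~p1 & ~p2) & ~p3) | ((~p1 & p2) & p3)) | ((p1 & p2) & ~p3)) | ((p1 & p2) & p3)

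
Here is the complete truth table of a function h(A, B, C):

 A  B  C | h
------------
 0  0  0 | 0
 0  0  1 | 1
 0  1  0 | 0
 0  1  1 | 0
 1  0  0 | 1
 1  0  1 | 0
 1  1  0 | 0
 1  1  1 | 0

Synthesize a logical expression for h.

The 1-rows are (0,0,1), (1,0,0). Each contributes one minterm — ¬A·¬B·C; A·¬B·¬C — and their disjunction is a sum-of-products form of h.

h(A, B, C) = ((~A & ~B) & C) | ((A & ~B) & ~C)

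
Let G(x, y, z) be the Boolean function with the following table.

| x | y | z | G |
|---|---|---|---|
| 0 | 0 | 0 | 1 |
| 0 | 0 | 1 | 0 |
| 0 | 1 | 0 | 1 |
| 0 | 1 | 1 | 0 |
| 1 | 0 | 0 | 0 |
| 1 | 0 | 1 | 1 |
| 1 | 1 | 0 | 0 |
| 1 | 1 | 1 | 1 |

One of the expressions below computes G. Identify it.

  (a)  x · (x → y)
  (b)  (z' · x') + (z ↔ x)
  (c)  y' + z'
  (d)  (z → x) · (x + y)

(a) disagrees with G on (0,0,0) (formula → 0, table → 1); rule it out.
(c) disagrees with G on (0,0,1) (formula → 1, table → 0); rule it out.
(d) disagrees with G on (0,0,0) (formula → 0, table → 1); rule it out.
(b) is the remaining candidate, and it agrees with G on all 8 inputs.

b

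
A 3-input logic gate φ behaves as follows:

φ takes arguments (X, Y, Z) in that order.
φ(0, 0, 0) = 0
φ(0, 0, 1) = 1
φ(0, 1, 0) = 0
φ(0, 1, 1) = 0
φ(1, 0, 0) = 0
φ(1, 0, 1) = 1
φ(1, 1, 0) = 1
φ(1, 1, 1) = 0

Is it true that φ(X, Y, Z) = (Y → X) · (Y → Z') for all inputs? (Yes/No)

Check the formula against φ row by row:
  X=0, Y=0, Z=0: formula gives 1, but φ = 0 ✗
A single disagreement suffices: at (0,0,0) they differ, so the formula does not compute φ.

No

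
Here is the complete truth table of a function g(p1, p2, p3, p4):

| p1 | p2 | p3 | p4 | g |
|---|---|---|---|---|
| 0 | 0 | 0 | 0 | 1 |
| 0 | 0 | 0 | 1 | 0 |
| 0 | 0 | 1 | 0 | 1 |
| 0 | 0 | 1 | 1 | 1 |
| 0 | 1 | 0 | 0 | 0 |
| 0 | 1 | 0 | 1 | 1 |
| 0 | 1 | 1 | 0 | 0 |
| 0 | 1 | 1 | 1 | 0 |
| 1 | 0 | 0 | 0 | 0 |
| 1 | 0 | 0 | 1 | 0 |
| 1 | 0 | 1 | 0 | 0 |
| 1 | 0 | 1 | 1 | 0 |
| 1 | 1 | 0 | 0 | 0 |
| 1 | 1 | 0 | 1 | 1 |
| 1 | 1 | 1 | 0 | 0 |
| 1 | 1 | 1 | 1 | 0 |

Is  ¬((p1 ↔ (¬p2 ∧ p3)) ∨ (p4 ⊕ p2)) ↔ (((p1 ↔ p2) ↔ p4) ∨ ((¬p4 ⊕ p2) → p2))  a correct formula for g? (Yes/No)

Test each input against both g and the formula:
  p1=0, p2=0, p3=0, p4=0: formula gives 1, g = 1 ✓
  p1=0, p2=0, p3=0, p4=1: formula gives 0, g = 0 ✓
  p1=0, p2=0, p3=1, p4=0: formula gives 0, but g = 1 ✗
Row (0,0,1,0) is a counterexample, so the formula is not equivalent to g.

No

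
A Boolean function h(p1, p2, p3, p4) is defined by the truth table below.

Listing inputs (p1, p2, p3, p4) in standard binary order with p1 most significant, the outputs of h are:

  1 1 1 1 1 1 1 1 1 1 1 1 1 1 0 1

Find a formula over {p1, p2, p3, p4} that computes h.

h(p1, p2, p3, p4) = ¬(((p1 ∧ p2) ∧ p3) ∧ ¬p4)

h is 0 on exactly one input, (1,1,1,0), whose minterm is p1·p2·p3·¬p4. So h is the negation of that single conjunction.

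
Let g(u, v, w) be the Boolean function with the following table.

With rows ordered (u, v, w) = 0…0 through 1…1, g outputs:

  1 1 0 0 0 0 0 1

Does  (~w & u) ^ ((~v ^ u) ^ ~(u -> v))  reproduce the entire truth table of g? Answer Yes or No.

Test each input against both g and the formula:
  u=0, v=0, w=0: formula gives 1, g = 1 ✓
  u=0, v=0, w=1: formula gives 1, g = 1 ✓
  u=0, v=1, w=0: formula gives 0, g = 0 ✓
  u=0, v=1, w=1: formula gives 0, g = 0 ✓
  u=1, v=0, w=0: formula gives 0, g = 0 ✓
  u=1, v=0, w=1: formula gives 1, but g = 0 ✗
Since they disagree at (1,0,1), the expression is not a correct formula for g.

No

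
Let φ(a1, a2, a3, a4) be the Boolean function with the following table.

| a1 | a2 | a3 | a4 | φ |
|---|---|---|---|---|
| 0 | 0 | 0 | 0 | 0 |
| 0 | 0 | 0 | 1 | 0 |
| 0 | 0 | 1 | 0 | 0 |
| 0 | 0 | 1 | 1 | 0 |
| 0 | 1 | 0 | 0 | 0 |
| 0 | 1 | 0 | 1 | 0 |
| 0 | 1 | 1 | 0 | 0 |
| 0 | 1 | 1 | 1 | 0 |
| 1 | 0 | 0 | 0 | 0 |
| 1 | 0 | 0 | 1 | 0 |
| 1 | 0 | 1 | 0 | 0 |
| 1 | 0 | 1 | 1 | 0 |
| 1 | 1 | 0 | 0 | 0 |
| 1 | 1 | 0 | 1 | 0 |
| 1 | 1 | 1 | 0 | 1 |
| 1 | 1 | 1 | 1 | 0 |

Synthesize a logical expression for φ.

φ is 1 on exactly one input, (1,1,1,0), whose minterm is a1·a2·a3·¬a4. So φ is just that conjunction.

φ(a1, a2, a3, a4) = ((a1 and a2) and a3) and not a4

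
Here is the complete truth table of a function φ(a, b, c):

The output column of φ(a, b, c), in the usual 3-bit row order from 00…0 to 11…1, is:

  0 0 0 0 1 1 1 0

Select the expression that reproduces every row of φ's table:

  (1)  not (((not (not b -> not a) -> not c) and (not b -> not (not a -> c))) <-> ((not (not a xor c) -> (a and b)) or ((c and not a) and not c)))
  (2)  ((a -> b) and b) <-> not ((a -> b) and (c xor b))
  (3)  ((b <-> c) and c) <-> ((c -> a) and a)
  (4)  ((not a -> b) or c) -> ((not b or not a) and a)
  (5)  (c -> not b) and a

(1): at (0,1,1) it gives 1, but φ = 0 — eliminated.
(2): at (0,0,1) it gives 1, but φ = 0 — eliminated.
(3): at (0,0,0) it gives 1, but φ = 0 — eliminated.
(4): at (0,0,0) it gives 1, but φ = 0 — eliminated.
That leaves (5). Evaluating it on every row reproduces the table of φ exactly.

5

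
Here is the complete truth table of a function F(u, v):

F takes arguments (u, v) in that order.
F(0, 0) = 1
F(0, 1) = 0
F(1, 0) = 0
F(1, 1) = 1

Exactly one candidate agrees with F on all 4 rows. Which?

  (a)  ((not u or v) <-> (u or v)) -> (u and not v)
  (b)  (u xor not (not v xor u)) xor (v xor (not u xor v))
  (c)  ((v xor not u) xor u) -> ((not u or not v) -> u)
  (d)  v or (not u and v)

b

(a): at (1,0) it gives 1, but F = 0 — eliminated.
(c): at (0,0) it gives 0, but F = 1 — eliminated.
(d): at (0,0) it gives 0, but F = 1 — eliminated.
That leaves (b). Evaluating it on every row reproduces the table of F exactly.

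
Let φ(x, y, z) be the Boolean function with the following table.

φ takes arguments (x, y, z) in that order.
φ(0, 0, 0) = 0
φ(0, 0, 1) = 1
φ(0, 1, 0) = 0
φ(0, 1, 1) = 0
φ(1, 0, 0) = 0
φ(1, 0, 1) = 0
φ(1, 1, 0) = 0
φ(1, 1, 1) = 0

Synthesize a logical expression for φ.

φ is 1 on exactly one input, (0,0,1), whose minterm is ¬x·¬y·z. So φ is just that conjunction.

φ(x, y, z) = (NOT x AND NOT y) AND z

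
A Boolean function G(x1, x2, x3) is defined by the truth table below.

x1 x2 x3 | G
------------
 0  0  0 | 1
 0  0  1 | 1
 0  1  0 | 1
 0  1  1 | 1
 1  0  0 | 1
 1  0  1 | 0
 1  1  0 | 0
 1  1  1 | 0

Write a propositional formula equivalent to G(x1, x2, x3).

G(x1, x2, x3) = not ((((x1 and not x2) and x3) or ((x1 and x2) and not x3)) or ((x1 and x2) and x3))

There are just 3 zero rows: (1,0,1), (1,1,0), (1,1,1). Their minterms are x1·¬x2·x3, x1·x2·¬x3, x1·x2·x3; the OR of those covers precisely the 0-outputs, and negating it yields G.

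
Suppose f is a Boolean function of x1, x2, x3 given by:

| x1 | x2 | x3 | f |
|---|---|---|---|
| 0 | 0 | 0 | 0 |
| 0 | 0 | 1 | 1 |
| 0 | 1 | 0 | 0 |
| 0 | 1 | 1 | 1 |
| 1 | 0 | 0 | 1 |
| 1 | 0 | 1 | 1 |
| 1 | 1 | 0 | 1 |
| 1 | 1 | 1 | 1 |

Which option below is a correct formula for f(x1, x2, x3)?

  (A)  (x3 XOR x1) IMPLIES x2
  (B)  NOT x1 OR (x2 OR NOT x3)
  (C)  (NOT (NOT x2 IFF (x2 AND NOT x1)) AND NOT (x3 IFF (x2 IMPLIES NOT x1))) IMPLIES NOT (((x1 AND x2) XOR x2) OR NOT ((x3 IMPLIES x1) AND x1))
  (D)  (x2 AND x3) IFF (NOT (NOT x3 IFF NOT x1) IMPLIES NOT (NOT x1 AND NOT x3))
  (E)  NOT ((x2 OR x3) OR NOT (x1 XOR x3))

C

(A): at (0,0,0) it gives 1, but f = 0 — eliminated.
(B): at (0,0,0) it gives 1, but f = 0 — eliminated.
(D): at (0,0,1) it gives 0, but f = 1 — eliminated.
(E): at (0,0,1) it gives 0, but f = 1 — eliminated.
Only (C) survives; checking it on all 8 rows confirms it matches f.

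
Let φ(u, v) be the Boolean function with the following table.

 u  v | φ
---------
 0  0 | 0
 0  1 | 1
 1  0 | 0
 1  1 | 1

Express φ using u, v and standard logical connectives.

The output simply equals v.

φ(u, v) = v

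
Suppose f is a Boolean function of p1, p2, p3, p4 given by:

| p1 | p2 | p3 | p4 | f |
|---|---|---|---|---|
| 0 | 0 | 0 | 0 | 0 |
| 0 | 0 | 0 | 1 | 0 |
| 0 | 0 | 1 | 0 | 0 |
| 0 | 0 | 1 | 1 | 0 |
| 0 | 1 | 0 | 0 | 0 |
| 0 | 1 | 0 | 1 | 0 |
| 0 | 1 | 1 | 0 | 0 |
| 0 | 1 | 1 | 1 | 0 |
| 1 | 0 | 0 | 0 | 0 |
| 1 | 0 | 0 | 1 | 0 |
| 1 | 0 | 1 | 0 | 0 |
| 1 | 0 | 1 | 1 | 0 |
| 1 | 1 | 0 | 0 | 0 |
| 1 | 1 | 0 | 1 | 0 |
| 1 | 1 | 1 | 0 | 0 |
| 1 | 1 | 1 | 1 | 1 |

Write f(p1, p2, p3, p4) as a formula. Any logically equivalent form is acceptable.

The output is 1 only when every input is 1 — the AND of all inputs.

f(p1, p2, p3, p4) = ((p1 AND p2) AND p3) AND p4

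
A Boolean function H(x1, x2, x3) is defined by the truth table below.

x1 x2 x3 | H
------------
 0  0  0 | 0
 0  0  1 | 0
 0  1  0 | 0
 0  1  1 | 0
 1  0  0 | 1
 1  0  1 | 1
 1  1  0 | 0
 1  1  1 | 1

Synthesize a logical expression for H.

H(x1, x2, x3) = (((x1 and not x2) and not x3) or ((x1 and not x2) and x3)) or ((x1 and x2) and x3)

Collect the rows where H=1 — (1,0,0), (1,0,1), (1,1,1) — and write one minterm per row: x1·¬x2·¬x3, x1·¬x2·x3, x1·x2·x3. Their union (logical OR) reproduces the table exactly.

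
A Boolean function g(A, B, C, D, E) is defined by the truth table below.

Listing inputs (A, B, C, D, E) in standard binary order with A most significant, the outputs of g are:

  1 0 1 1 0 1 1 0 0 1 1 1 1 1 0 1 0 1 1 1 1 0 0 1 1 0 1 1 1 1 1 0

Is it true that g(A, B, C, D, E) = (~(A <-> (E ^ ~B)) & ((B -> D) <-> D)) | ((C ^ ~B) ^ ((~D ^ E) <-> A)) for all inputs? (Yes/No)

Yes

Evaluate (~(A <-> (E ^ ~B)) & ((B -> D) <-> D)) | ((C ^ ~B) ^ ((~D ^ E) <-> A)) on each row and compare to g:
  A=0, B=0, C=0, D=0, E=0: formula gives 1, g = 1 ✓
  A=0, B=0, C=0, D=0, E=1: formula gives 0, g = 0 ✓
  A=0, B=0, C=0, D=1, E=0: formula gives 1, g = 1 ✓
  A=0, B=0, C=0, D=1, E=1: formula gives 1, g = 1 ✓
  … (the remaining 28 rows also agree.)
All 32 rows match — the expression computes g exactly.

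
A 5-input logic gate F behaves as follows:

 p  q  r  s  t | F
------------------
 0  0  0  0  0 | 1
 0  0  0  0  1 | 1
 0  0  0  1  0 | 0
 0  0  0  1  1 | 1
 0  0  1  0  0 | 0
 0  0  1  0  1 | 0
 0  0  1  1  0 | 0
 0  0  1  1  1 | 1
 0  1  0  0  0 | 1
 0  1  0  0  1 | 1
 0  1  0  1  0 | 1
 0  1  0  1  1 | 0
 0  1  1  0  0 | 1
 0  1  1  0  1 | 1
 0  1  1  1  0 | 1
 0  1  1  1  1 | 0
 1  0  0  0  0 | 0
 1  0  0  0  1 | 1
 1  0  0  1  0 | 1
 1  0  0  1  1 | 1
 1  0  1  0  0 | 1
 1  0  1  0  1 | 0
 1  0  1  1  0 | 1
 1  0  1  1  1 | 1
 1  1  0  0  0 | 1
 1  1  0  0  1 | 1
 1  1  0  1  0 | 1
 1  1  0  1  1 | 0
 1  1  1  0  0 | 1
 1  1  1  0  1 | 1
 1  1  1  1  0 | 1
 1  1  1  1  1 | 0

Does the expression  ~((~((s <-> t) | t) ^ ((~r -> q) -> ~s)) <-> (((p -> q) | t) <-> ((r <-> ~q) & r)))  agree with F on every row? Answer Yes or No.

Yes

Evaluate ~((~((s <-> t) | t) ^ ((~r -> q) -> ~s)) <-> (((p -> q) | t) <-> ((r <-> ~q) & r))) on each row and compare to F:
  p=0, q=0, r=0, s=0, t=0: formula gives 1, F = 1 ✓
  p=0, q=0, r=0, s=0, t=1: formula gives 1, F = 1 ✓
  p=0, q=0, r=0, s=1, t=0: formula gives 0, F = 0 ✓
  p=0, q=0, r=0, s=1, t=1: formula gives 1, F = 1 ✓
  … (the remaining 28 rows also agree.)
No disagreement on any input; they are logically equivalent.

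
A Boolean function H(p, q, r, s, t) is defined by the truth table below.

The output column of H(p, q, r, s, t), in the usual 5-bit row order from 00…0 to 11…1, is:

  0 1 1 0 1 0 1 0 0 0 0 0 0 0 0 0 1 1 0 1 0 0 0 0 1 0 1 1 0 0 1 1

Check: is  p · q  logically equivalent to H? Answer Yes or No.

Test each input against both H and the formula:
  p=0, q=0, r=0, s=0, t=0: formula gives 0, H = 0 ✓
  p=0, q=0, r=0, s=0, t=1: formula gives 0, but H = 1 ✗
Row (0,0,0,0,1) is a counterexample, so the formula is not equivalent to H.

No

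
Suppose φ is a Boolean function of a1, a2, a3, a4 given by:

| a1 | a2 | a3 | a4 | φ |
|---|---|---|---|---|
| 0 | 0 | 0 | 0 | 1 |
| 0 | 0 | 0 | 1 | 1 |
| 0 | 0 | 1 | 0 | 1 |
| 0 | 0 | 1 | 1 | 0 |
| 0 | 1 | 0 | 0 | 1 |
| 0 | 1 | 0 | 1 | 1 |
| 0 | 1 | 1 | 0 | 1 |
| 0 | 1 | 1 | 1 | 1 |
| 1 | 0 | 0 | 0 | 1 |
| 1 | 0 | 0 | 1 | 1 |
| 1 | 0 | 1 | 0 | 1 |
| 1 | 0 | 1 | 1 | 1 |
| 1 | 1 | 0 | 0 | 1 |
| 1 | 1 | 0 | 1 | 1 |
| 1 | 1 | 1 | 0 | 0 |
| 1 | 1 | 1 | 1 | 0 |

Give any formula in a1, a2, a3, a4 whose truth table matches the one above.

φ is 0 on only 3 rows — (0,0,1,1), (1,1,1,0), (1,1,1,1). Writing each as a minterm (¬a1·¬a2·a3·a4, a1·a2·a3·¬a4, a1·a2·a3·a4) and OR-ing them characterizes exactly where φ=0, so φ is the negation of that disjunction.

φ(a1, a2, a3, a4) = ¬(((((¬a1 ∧ ¬a2) ∧ a3) ∧ a4) ∨ (((a1 ∧ a2) ∧ a3) ∧ ¬a4)) ∨ (((a1 ∧ a2) ∧ a3) ∧ a4))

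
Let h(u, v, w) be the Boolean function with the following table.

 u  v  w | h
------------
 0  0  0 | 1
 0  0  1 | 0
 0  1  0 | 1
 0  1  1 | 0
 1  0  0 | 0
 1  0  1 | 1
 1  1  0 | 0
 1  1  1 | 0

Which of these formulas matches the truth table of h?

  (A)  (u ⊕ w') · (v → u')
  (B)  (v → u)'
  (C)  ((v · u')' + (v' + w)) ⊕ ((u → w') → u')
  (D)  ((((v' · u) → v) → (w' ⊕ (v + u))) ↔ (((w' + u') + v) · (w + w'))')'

A

(B) fails at (0,0,0): the formula yields 0, h is 1.
(C) fails at (0,0,0): the formula yields 0, h is 1.
(D) fails at (0,1,0): the formula yields 0, h is 1.
That leaves (A). Evaluating it on every row reproduces the table of h exactly.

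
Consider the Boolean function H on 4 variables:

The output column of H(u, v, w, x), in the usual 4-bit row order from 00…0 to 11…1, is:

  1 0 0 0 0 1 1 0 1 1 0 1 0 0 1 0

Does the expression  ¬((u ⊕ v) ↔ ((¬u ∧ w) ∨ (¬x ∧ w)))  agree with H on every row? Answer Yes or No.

Evaluate ¬((u ⊕ v) ↔ ((¬u ∧ w) ∨ (¬x ∧ w))) on each row and compare to H:
  u=0, v=0, w=0, x=0: formula gives 0, but H = 1 ✗
Row (0,0,0,0) is a counterexample, so the formula is not equivalent to H.

No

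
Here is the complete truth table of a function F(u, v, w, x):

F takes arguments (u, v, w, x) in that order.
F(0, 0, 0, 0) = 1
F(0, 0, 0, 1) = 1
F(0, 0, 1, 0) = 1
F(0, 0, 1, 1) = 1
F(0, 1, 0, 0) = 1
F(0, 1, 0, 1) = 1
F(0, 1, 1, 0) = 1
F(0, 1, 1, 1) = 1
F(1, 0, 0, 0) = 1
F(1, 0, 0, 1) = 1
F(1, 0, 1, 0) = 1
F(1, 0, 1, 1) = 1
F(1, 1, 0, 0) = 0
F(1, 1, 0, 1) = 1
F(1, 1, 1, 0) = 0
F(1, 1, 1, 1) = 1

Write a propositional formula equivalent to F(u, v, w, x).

F is 0 on only 2 rows — (1,1,0,0), (1,1,1,0). Writing each as a minterm (u·v·¬w·¬x, u·v·w·¬x) and OR-ing them characterizes exactly where F=0, so F is the negation of that disjunction.

F(u, v, w, x) = NOT ((((u AND v) AND NOT w) AND NOT x) OR (((u AND v) AND w) AND NOT x))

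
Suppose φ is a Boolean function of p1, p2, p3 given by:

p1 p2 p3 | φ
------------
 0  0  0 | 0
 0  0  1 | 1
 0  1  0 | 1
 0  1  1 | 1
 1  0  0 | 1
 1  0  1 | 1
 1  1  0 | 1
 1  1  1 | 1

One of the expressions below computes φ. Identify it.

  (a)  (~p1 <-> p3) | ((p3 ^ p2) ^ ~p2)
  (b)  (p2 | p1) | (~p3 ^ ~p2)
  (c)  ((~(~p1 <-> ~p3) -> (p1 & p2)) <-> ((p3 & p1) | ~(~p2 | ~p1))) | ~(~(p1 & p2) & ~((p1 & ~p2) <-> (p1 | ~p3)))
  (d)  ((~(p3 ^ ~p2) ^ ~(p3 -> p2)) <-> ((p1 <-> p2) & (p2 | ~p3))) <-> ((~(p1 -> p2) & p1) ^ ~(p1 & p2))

(a): at (0,0,0) it gives 1, but φ = 0 — eliminated.
(c): at (0,1,0) it gives 0, but φ = 1 — eliminated.
(d): at (0,1,0) it gives 0, but φ = 1 — eliminated.
(b) is the remaining candidate, and it agrees with φ on all 8 inputs.

b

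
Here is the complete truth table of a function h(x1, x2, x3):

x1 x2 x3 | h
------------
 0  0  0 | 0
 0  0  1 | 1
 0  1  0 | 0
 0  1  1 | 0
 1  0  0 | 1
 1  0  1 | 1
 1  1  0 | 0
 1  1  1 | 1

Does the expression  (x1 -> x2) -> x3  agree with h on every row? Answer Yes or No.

No

Evaluate (x1 -> x2) -> x3 on each row and compare to h:
  x1=0, x2=0, x3=0: formula gives 0, h = 0 ✓
  x1=0, x2=0, x3=1: formula gives 1, h = 1 ✓
  x1=0, x2=1, x3=0: formula gives 0, h = 0 ✓
  x1=0, x2=1, x3=1: formula gives 1, but h = 0 ✗
Since they disagree at (0,1,1), the expression is not a correct formula for h.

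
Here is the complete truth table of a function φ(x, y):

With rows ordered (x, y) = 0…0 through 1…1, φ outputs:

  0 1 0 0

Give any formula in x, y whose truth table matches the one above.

1 only at (0,1): NOT x AND y.

φ(x, y) = NOT x AND y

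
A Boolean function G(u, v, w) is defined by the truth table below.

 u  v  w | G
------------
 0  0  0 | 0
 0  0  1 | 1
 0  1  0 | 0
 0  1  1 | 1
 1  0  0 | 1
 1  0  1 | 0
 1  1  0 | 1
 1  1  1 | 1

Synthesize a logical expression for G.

G(u, v, w) = not ((((not u and not v) and not w) or ((not u and v) and not w)) or ((u and not v) and w))

G is 0 on only 3 rows — (0,0,0), (0,1,0), (1,0,1). Writing each as a minterm (¬u·¬v·¬w, ¬u·v·¬w, u·¬v·w) and OR-ing them characterizes exactly where G=0, so G is the negation of that disjunction.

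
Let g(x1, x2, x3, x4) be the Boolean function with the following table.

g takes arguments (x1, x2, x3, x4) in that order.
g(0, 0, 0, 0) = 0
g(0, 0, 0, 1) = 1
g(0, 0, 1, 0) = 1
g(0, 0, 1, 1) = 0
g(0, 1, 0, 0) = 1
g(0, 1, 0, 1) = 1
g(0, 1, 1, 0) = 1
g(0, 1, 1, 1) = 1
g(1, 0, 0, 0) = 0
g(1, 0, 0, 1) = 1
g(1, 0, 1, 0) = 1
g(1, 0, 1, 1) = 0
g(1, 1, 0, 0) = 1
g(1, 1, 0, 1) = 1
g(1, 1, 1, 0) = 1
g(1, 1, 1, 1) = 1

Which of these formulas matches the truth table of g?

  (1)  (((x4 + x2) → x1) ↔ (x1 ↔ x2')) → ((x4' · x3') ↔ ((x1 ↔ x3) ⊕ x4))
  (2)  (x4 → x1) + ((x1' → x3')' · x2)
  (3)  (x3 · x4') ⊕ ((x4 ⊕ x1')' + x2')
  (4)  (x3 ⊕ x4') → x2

4

(1): at (0,0,0,0) it gives 1, but g = 0 — eliminated.
(2): at (0,0,0,0) it gives 1, but g = 0 — eliminated.
(3): at (0,0,0,0) it gives 1, but g = 0 — eliminated.
Only (4) survives; checking it on all 16 rows confirms it matches g.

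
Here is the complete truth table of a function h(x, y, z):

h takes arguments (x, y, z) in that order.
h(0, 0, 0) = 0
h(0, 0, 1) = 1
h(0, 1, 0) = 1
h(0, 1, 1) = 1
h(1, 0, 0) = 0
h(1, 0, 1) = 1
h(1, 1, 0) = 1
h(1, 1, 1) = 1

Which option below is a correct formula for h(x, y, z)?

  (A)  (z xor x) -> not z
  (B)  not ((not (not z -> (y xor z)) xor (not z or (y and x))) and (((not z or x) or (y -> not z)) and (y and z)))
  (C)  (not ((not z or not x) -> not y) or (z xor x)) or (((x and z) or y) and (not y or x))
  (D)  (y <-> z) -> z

(A) disagrees with h on (0,0,0) (formula → 1, table → 0); rule it out.
(B) disagrees with h on (0,0,0) (formula → 1, table → 0); rule it out.
(C) disagrees with h on (1,0,0) (formula → 1, table → 0); rule it out.
That leaves (D). Evaluating it on every row reproduces the table of h exactly.

D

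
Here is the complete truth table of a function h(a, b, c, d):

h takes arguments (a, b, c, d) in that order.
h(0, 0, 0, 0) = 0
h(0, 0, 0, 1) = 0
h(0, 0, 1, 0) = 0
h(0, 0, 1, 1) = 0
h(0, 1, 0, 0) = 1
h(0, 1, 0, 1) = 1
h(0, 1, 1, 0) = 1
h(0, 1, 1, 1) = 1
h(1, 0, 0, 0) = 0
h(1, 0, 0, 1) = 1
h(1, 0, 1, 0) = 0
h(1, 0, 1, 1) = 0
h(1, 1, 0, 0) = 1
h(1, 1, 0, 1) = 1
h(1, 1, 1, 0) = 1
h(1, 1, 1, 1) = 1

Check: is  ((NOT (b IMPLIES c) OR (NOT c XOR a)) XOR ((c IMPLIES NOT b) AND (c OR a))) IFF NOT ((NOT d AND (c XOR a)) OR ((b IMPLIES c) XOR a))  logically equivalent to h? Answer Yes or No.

Test each input against both h and the formula:
  a=0, b=0, c=0, d=0: formula gives 0, h = 0 ✓
  a=0, b=0, c=0, d=1: formula gives 0, h = 0 ✓
  a=0, b=0, c=1, d=0: formula gives 0, h = 0 ✓
  a=0, b=0, c=1, d=1: formula gives 0, h = 0 ✓
  … (the remaining 12 rows also agree.)
No disagreement on any input; they are logically equivalent.

Yes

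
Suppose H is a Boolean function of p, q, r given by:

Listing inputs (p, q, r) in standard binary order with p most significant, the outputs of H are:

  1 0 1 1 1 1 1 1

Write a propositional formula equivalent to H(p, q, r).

H(p, q, r) = ¬((¬p ∧ ¬q) ∧ r)

Only row (0,0,1) gives 0. So H is 1 everywhere except there — the complement of the minterm ¬p·¬q·r.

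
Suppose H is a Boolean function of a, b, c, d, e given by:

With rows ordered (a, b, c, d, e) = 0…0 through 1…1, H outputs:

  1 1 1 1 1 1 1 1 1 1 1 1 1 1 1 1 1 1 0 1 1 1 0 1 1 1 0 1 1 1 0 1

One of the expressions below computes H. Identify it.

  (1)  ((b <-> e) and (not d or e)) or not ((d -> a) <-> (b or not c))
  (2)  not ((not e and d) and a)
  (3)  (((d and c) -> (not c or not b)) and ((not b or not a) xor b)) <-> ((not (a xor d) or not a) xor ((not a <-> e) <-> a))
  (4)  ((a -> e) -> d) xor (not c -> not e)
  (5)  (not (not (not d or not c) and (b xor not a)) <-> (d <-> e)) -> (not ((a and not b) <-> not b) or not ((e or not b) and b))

(1) disagrees with H on (0,0,0,0,1) (formula → 0, table → 1); rule it out.
(3) disagrees with H on (0,0,0,0,0) (formula → 0, table → 1); rule it out.
(4) disagrees with H on (0,0,0,0,1) (formula → 0, table → 1); rule it out.
(5) disagrees with H on (0,1,0,1,1) (formula → 0, table → 1); rule it out.
Only (2) survives; checking it on all 32 rows confirms it matches H.

2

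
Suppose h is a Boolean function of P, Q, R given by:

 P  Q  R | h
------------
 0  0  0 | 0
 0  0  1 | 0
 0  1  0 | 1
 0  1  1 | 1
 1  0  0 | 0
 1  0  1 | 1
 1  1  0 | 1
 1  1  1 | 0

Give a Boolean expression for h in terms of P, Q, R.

The 1-rows are (0,1,0), (0,1,1), (1,0,1), (1,1,0). Each contributes one minterm — ¬P·Q·¬R; ¬P·Q·R; P·¬Q·R; P·Q·¬R — and their disjunction is a sum-of-products form of h.

h(P, Q, R) = ((((~P & Q) & ~R) | ((~P & Q) & R)) | ((P & ~Q) & R)) | ((P & Q) & ~R)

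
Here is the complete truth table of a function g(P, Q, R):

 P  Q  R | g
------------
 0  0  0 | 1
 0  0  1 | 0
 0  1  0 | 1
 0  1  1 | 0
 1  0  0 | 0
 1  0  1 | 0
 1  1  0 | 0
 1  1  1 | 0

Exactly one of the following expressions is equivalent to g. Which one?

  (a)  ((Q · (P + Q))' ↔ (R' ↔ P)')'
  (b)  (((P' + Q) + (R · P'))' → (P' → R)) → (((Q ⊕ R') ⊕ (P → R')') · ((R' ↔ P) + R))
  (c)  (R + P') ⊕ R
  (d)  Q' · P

c

(a) disagrees with g on (0,0,0) (formula → 0, table → 1); rule it out.
(b) disagrees with g on (0,0,0) (formula → 0, table → 1); rule it out.
(d) disagrees with g on (0,0,0) (formula → 0, table → 1); rule it out.
Only (c) survives; checking it on all 8 rows confirms it matches g.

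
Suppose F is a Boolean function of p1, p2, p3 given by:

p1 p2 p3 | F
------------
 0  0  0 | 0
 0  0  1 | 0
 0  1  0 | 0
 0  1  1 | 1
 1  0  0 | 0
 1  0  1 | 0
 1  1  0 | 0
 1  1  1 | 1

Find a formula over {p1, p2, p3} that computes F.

F(p1, p2, p3) = ((NOT p1 AND p2) AND p3) OR ((p1 AND p2) AND p3)

Collect the rows where F=1 — (0,1,1), (1,1,1) — and write one minterm per row: ¬p1·p2·p3, p1·p2·p3. Their union (logical OR) reproduces the table exactly.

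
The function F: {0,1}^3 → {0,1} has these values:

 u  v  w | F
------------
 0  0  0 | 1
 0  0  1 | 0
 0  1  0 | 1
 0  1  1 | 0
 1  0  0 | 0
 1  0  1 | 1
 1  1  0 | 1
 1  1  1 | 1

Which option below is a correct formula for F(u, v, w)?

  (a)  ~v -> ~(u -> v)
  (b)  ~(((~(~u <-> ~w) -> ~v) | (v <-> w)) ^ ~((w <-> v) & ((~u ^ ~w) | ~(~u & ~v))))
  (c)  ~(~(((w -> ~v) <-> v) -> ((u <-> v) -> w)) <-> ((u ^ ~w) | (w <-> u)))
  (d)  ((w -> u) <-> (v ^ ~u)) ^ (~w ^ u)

(a) fails at (0,0,0): the formula yields 0, F is 1.
(b) fails at (0,0,1): the formula yields 1, F is 0.
(d) fails at (0,0,0): the formula yields 0, F is 1.
(c) is the remaining candidate, and it agrees with F on all 8 inputs.

c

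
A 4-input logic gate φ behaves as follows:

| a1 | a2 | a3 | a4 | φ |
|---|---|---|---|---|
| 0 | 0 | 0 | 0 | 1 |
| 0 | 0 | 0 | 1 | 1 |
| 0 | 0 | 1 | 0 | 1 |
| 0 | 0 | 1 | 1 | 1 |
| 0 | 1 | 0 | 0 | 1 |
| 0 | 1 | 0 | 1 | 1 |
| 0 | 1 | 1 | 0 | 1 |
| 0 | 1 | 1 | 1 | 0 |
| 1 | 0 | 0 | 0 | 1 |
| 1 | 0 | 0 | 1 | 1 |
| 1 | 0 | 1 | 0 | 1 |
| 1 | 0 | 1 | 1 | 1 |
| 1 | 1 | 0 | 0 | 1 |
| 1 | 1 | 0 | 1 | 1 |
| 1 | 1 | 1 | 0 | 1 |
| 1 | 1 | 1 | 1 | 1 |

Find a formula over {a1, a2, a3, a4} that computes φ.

φ is 0 on exactly one input, (0,1,1,1), whose minterm is ¬a1·a2·a3·a4. So φ is the negation of that single conjunction.

φ(a1, a2, a3, a4) = ~(((~a1 & a2) & a3) & a4)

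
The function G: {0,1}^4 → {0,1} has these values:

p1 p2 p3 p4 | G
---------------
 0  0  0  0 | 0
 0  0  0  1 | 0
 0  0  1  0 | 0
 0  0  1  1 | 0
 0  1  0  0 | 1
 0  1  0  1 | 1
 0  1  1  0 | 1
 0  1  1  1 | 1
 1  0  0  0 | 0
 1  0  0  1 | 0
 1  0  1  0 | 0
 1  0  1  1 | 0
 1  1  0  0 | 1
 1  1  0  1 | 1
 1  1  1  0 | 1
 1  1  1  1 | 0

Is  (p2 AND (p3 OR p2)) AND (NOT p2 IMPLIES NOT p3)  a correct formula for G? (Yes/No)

No

Evaluate (p2 AND (p3 OR p2)) AND (NOT p2 IMPLIES NOT p3) on each row and compare to G:
  p1=0, p2=0, p3=0, p4=0: formula gives 0, G = 0 ✓
  p1=0, p2=0, p3=0, p4=1: formula gives 0, G = 0 ✓
  p1=0, p2=0, p3=1, p4=0: formula gives 0, G = 0 ✓
  p1=0, p2=0, p3=1, p4=1: formula gives 0, G = 0 ✓
  …
  p1=1, p2=1, p3=1, p4=1: formula gives 1, but G = 0 ✗
Since they disagree at (1,1,1,1), the expression is not a correct formula for G.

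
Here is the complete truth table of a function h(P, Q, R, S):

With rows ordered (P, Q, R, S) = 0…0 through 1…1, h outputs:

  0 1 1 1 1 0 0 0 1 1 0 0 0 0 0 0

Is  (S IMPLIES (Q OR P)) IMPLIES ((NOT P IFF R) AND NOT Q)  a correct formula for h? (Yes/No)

Evaluate (S IMPLIES (Q OR P)) IMPLIES ((NOT P IFF R) AND NOT Q) on each row and compare to h:
  P=0, Q=0, R=0, S=0: formula gives 0, h = 0 ✓
  P=0, Q=0, R=0, S=1: formula gives 1, h = 1 ✓
  P=0, Q=0, R=1, S=0: formula gives 1, h = 1 ✓
  P=0, Q=0, R=1, S=1: formula gives 1, h = 1 ✓
  P=0, Q=1, R=0, S=0: formula gives 0, but h = 1 ✗
A single disagreement suffices: at (0,1,0,0) they differ, so the formula does not compute h.

No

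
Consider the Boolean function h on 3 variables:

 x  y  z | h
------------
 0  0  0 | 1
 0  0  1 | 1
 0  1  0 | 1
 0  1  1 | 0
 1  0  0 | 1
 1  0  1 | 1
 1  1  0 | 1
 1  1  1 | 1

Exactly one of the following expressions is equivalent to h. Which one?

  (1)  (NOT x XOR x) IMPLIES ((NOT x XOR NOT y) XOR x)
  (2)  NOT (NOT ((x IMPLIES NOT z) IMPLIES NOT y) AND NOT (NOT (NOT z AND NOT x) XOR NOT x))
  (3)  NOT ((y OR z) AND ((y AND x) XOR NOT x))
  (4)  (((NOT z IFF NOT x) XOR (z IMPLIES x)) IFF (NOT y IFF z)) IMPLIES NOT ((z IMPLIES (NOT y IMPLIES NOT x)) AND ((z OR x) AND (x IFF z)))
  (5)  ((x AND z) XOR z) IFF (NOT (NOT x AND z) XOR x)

2

(1) disagrees with h on (0,0,0) (formula → 0, table → 1); rule it out.
(3) disagrees with h on (0,0,1) (formula → 0, table → 1); rule it out.
(4) disagrees with h on (0,1,1) (formula → 1, table → 0); rule it out.
(5) disagrees with h on (0,0,0) (formula → 0, table → 1); rule it out.
Only (2) survives; checking it on all 8 rows confirms it matches h.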